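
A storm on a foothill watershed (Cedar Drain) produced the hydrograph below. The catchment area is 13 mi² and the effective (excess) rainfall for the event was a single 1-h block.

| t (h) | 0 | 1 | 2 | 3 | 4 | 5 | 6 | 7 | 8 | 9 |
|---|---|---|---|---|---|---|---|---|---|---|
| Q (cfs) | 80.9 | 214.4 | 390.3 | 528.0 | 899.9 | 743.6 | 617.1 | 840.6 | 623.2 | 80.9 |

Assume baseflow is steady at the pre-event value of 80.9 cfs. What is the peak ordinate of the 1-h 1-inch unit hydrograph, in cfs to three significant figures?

Direct runoff: 0.0, 133.5, 309.4, 447.1, 819.0, 662.7, 536.2, 759.7, 542.3, 0.0 cfs; ΣQ_DR = 4210 cfs, peak = 819.0 cfs.
Runoff depth d = ΣQ_DR·Δt / A = 4210 × 3600 / (13 mi²) = 0.5018 in.
The 1-inch UH is the DRH scaled by (1 in)/d, so U_p = 819.0 × 1/0.5018 = 1630 cfs.

U_p ≈ 1630 cfs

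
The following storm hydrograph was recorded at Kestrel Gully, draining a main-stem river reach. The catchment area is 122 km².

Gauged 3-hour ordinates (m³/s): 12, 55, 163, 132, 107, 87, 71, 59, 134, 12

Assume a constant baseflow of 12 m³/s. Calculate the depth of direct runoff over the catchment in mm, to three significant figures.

Direct runoff: 0.0, 43.0, 151.0, 120.0, 95.0, 75.0, 59.0, 47.0, 122.0, 0.0 m³/s; ΣQ_DR = 712.0 m³/s.
V = ΣQ_DR · Δt = 712.0 × 10800 s = 7.690 × 10^6 m³.
Over A = 122 km², depth = V / A = 63.0 mm.

d ≈ 63.0 mm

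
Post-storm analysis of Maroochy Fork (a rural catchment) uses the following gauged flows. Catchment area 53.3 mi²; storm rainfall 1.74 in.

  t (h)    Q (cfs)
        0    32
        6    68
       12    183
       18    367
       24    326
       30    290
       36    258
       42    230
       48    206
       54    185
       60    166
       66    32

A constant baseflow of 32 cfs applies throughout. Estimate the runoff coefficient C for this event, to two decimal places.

C ≈ 0.20

ΣQ_DR = 1959 cfs; V = ΣQ_DR·Δt = 4.231 × 10^7 ft³.
Runoff depth d = V / A = 0.3417 in.
C = d / P = 0.3417 / 1.74 = 0.20.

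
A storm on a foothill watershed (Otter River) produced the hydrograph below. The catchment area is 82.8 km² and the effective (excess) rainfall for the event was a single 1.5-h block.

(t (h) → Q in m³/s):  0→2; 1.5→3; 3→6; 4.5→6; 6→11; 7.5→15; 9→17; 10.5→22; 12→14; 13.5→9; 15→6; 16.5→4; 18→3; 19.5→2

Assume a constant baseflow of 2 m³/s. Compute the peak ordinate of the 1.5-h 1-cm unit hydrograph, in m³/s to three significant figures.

U_p ≈ 33.3 m³/s

Direct runoff: 0.0, 1.0, 4.0, 4.0, 9.0, 13.0, 15.0, 20.0, 12.0, 7.0, 4.0, 2.0, 1.0, 0.0 m³/s; ΣQ_DR = 92.00 m³/s, peak = 20.0 m³/s.
Runoff depth d = ΣQ_DR·Δt / A = 92.00 × 5400 / (82.8 km²) = 6.000 mm.
The 1-cm UH is the DRH scaled by (10 mm)/d, so U_p = 20.0 × 10/6.000 = 33.3 m³/s.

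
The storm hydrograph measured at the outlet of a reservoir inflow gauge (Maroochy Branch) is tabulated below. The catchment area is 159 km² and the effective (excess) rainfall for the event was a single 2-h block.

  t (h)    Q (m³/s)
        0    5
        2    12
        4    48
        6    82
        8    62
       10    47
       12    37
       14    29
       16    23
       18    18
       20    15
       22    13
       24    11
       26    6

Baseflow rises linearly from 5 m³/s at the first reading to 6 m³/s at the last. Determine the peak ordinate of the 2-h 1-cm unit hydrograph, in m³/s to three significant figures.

U_p ≈ 51.2 m³/s

Direct runoff: 0.00, 6.92, 42.85, 76.77, 56.69, 41.62, 31.54, 23.46, 17.38, 12.31, 9.23, 7.15, 5.08, 0.00 m³/s; ΣQ_DR = 331.0 m³/s, peak = 76.77 m³/s.
Runoff depth d = ΣQ_DR·Δt / A = 331.0 × 7200 / (159 km²) = 14.99 mm.
The 1-cm UH is the DRH scaled by (10 mm)/d, so U_p = 76.77 × 10/14.99 = 51.2 m³/s.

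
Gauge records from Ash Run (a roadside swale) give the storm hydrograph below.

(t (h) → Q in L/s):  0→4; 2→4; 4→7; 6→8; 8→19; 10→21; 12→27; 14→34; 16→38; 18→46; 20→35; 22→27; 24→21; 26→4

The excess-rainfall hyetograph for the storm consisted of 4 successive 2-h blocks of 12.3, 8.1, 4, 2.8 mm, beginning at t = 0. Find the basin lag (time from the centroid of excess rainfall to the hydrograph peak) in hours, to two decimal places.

Centroid of excess rainfall: t_c = Σ P_i·t̄_i / ΣP_i = 2.8015 h (block centres at 1, 3, 5, 7 h).
Hydrograph peak occurs at t = 18 h, so basin lag t_L = 18 − 2.8015 = 15.20 h.

t_L ≈ 15.20 h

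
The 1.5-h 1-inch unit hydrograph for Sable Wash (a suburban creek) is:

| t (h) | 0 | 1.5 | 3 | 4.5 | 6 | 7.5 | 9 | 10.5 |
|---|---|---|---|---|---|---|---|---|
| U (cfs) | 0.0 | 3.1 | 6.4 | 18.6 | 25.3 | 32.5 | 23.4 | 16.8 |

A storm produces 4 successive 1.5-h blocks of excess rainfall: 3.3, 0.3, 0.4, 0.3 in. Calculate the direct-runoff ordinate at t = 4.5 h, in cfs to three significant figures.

Q ≈ 64.5 cfs

By discrete convolution, Q_j = Σ (P_i / 1 in) · U_{j−i}.
At t = 4.5 h (j=3): Q = (3.3/1)·18.6 + (0.3/1)·6.4 + (0.4/1)·3.1 + (0.3/1)·0.0 = 64.5 cfs.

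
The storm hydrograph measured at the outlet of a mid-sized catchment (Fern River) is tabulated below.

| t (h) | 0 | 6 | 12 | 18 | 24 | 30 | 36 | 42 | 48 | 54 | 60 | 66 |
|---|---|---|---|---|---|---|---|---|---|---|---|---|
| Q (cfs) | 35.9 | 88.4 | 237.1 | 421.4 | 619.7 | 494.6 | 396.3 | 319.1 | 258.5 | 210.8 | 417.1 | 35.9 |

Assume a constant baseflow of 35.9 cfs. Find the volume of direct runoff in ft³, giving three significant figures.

V ≈ 6.70 × 10^7 ft³

Direct-runoff ordinates (Q − Q_b): 0.0, 52.5, 201.2, 385.5, 583.8, 458.7, 360.4, 283.2, 222.6, 174.9, 381.2, 0.0 cfs.
ΣQ_DR = 3104 cfs.
With Δt = 6 h = 21600 s, V = ΣQ_DR · Δt = 3104 × 21600 = 6.70 × 10^7 ft³.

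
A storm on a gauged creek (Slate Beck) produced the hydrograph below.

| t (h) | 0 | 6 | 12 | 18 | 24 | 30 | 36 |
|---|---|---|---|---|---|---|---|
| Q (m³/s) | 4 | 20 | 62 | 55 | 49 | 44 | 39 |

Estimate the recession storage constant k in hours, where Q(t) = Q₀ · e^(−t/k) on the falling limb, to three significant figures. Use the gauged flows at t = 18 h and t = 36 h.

On the falling limb, Q drops from 55 to 39 m³/s between t = 18 h and t = 36 h (Δt = 18 h).
k = −Δt / ln(Q₂/Q₁) = −18 / ln(39/55) = 52.4 h.

k ≈ 52.4 h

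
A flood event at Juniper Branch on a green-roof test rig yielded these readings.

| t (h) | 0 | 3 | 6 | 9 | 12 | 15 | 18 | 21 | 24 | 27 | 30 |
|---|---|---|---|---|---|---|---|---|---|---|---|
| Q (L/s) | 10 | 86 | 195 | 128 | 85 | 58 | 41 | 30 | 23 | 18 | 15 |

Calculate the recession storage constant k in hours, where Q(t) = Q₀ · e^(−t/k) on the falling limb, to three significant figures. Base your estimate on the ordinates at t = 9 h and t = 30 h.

On the falling limb, Q drops from 128 to 15 L/s between t = 9 h and t = 30 h (Δt = 21 h).
k = −Δt / ln(Q₂/Q₁) = −21 / ln(15/128) = 9.79 h.

k ≈ 9.79 h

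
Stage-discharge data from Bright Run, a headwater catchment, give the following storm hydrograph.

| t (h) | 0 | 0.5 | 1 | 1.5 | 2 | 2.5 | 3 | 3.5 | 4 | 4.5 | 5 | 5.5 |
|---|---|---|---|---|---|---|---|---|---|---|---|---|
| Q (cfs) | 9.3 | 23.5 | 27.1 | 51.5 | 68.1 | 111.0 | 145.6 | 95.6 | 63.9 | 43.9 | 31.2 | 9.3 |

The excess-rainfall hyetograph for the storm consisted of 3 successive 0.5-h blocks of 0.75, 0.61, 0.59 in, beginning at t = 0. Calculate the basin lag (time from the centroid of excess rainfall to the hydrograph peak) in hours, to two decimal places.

Centroid of excess rainfall: t_c = Σ P_i·t̄_i / ΣP_i = 0.7090 h (block centres at 0.25, 0.75, 1.25 h).
Hydrograph peak occurs at t = 3 h, so basin lag t_L = 3 − 0.7090 = 2.29 h.

t_L ≈ 2.29 h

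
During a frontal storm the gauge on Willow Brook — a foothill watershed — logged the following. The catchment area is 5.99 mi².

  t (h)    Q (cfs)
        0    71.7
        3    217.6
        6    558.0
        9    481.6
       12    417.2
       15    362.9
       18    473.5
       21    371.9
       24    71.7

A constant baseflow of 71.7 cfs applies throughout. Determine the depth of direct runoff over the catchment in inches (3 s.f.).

Direct runoff: 0.0, 145.9, 486.3, 409.9, 345.5, 291.2, 401.8, 300.2, 0.0 cfs; ΣQ_DR = 2381 cfs.
V = ΣQ_DR · Δt = 2381 × 10800 s = 2.571 × 10^7 ft³.
Over A = 5.99 mi², depth = V / A = 1.85 in.

d ≈ 1.85 in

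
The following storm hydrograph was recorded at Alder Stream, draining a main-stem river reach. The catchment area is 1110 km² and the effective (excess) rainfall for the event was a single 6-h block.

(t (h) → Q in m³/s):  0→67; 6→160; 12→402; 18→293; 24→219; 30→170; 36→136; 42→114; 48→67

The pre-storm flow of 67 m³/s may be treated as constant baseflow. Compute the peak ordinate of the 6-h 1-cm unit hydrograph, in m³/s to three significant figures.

U_p ≈ 168 m³/s

Direct runoff: 0.0, 93.0, 335.0, 226.0, 152.0, 103.0, 69.0, 47.0, 0.0 m³/s; ΣQ_DR = 1025 m³/s, peak = 335.0 m³/s.
Runoff depth d = ΣQ_DR·Δt / A = 1025 × 21600 / (1110 km²) = 19.95 mm.
The 1-cm UH is the DRH scaled by (10 mm)/d, so U_p = 335.0 × 10/19.95 = 168 m³/s.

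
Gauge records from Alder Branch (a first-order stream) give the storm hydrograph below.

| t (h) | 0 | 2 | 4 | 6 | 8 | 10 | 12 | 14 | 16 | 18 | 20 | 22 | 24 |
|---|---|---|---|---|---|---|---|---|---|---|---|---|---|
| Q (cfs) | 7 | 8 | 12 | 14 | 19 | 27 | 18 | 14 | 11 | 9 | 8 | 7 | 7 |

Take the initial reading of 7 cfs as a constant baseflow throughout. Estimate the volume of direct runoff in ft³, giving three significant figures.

V ≈ 5.04 × 10^5 ft³

Direct-runoff ordinates (Q − Q_b): 0.0, 1.0, 5.0, 7.0, 12.0, 20.0, 11.0, 7.0, 4.0, 2.0, 1.0, 0.0, 0.0 cfs.
ΣQ_DR = 70.00 cfs.
With Δt = 2 h = 7200 s, V = ΣQ_DR · Δt = 70.00 × 7200 = 5.04 × 10^5 ft³.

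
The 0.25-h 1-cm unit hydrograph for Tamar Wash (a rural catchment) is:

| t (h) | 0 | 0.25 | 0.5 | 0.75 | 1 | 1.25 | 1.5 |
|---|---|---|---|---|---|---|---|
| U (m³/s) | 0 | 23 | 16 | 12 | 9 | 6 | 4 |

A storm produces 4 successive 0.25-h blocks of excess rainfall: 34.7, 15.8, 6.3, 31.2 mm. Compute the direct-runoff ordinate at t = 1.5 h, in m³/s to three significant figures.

By discrete convolution, Q_j = Σ (P_i / 10 mm) · U_{j−i}.
At t = 1.5 h (j=6): Q = (34.7/10)·4 + (15.8/10)·6 + (6.3/10)·9 + (31.2/10)·12 = 66.5 m³/s.

Q ≈ 66.5 m³/s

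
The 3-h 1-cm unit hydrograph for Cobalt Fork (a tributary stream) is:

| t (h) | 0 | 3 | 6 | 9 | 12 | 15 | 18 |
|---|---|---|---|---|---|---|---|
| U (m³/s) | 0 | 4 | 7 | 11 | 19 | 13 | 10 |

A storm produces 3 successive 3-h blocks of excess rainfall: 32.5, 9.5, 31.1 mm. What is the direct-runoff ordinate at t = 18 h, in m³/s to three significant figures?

Q ≈ 104 m³/s

By discrete convolution, Q_j = Σ (P_i / 10 mm) · U_{j−i}.
At t = 18 h (j=6): Q = (32.5/10)·10 + (9.5/10)·13 + (31.1/10)·19 = 104 m³/s.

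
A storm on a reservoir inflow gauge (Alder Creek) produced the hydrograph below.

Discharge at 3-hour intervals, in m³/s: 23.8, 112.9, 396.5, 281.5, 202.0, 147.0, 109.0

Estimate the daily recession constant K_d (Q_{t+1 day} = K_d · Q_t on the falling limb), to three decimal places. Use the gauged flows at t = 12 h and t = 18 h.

K_d ≈ 0.085

Between t = 12 h and t = 18 h the flow falls from 202.0 to 109.0 m³/s over 2×3 h = 6 h.
Per-interval ratio K = (109.0/202.0)^(1/2) = 0.7346; K_d = K^(24/3) = 0.085.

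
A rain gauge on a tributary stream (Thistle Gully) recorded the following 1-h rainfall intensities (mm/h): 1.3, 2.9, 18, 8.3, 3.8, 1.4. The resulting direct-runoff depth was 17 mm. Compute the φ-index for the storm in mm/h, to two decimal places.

φ ≈ 4.65 mm/h

Only the 2 blocks with intensity above φ contribute runoff: 18, 8.3 mm/h.
Σ(I−φ)·Δt = d  ⇒  (18+8.3 − 2φ)·1 = 17
φ = (26.30 − 17/1) / 2 = 4.65 mm/h.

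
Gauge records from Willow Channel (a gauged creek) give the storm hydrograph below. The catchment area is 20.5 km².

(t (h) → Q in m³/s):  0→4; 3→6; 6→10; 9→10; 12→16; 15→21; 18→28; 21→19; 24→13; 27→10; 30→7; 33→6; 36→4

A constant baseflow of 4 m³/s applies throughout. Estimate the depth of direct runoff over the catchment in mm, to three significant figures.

Direct runoff: 0.0, 2.0, 6.0, 6.0, 12.0, 17.0, 24.0, 15.0, 9.0, 6.0, 3.0, 2.0, 0.0 m³/s; ΣQ_DR = 102.0 m³/s.
V = ΣQ_DR · Δt = 102.0 × 10800 s = 1.102 × 10^6 m³.
Over A = 20.5 km², depth = V / A = 53.7 mm.

d ≈ 53.7 mm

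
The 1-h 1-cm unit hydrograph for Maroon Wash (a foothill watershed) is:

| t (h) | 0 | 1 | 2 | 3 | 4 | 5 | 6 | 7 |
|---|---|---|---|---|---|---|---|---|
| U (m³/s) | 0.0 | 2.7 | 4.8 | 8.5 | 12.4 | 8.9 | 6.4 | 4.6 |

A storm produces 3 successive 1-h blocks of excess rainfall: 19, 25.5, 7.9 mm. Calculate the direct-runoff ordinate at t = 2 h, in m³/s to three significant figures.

By discrete convolution, Q_j = Σ (P_i / 10 mm) · U_{j−i}.
At t = 2 h (j=2): Q = (19/10)·4.8 + (25.5/10)·2.7 + (7.9/10)·0.0 = 16.0 m³/s.

Q ≈ 16.0 m³/s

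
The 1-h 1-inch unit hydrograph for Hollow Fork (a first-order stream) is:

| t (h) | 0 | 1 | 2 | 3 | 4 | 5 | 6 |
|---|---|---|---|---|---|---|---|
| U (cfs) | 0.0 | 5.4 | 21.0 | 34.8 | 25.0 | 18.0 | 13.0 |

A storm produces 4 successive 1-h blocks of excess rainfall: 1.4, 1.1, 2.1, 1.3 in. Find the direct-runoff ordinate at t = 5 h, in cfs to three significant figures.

By discrete convolution, Q_j = Σ (P_i / 1 in) · U_{j−i}.
At t = 5 h (j=5): Q = (1.4/1)·18.0 + (1.1/1)·25.0 + (2.1/1)·34.8 + (1.3/1)·21.0 = 153 cfs.

Q ≈ 153 cfs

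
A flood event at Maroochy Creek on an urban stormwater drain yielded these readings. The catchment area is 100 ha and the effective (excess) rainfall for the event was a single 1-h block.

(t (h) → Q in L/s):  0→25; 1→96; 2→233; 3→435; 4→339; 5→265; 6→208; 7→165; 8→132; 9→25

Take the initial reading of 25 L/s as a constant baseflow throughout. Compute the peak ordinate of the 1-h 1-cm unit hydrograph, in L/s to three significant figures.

U_p ≈ 681 L/s

Direct runoff: 0.0, 71.0, 208.0, 410.0, 314.0, 240.0, 183.0, 140.0, 107.0, 0.0 L/s; ΣQ_DR = 1673 L/s, peak = 410.0 L/s.
Runoff depth d = ΣQ_DR·Δt / A = 1673 × 3600 / (100 ha) = 6.023 mm.
The 1-cm UH is the DRH scaled by (10 mm)/d, so U_p = 410.0 × 10/6.023 = 681 L/s.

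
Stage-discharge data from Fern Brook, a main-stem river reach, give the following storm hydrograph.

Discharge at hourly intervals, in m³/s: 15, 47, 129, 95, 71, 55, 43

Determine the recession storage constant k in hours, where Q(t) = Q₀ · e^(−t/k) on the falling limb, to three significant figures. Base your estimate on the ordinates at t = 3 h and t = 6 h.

On the falling limb, Q drops from 95 to 43 m³/s between t = 3 h and t = 6 h (Δt = 3 h).
k = −Δt / ln(Q₂/Q₁) = −3 / ln(43/95) = 3.78 h.

k ≈ 3.78 h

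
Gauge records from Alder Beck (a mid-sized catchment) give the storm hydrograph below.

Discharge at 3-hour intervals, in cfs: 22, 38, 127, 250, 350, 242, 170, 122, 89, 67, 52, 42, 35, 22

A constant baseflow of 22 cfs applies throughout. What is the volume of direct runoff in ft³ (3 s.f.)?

Direct-runoff ordinates (Q − Q_b): 0.0, 16.0, 105.0, 228.0, 328.0, 220.0, 148.0, 100.0, 67.0, 45.0, 30.0, 20.0, 13.0, 0.0 cfs.
ΣQ_DR = 1320 cfs.
With Δt = 3 h = 10800 s, V = ΣQ_DR · Δt = 1320 × 10800 = 1.43 × 10^7 ft³.

V ≈ 1.43 × 10^7 ft³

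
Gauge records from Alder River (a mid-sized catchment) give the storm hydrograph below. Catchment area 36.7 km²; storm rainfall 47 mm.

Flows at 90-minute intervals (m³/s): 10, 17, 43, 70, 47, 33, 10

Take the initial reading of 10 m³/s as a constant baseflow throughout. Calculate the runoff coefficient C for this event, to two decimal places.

ΣQ_DR = 160.0 m³/s; V = ΣQ_DR·Δt = 8.640 × 10^5 m³.
Runoff depth d = V / A = 23.54 mm.
C = d / P = 23.54 / 47 = 0.50.

C ≈ 0.50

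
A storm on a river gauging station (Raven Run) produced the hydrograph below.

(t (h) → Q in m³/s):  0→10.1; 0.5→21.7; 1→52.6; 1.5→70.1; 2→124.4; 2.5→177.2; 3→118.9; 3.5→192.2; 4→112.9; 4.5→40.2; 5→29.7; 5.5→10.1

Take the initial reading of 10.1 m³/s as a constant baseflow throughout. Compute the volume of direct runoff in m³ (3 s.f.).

Direct-runoff ordinates (Q − Q_b): 0.0, 11.6, 42.5, 60.0, 114.3, 167.1, 108.8, 182.1, 102.8, 30.1, 19.6, 0.0 m³/s.
ΣQ_DR = 838.9 m³/s.
With Δt = 0.5 h = 1800 s, V = ΣQ_DR · Δt = 838.9 × 1800 = 1.51 × 10^6 m³.

V ≈ 1.51 × 10^6 m³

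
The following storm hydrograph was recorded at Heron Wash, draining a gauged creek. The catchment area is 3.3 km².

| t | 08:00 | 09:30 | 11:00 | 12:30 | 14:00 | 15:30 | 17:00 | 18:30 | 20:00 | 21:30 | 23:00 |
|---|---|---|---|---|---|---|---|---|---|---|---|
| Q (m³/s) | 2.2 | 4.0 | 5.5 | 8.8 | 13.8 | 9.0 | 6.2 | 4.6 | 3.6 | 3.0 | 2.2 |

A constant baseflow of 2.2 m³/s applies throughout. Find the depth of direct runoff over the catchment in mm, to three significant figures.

Direct runoff: 0.0, 1.8, 3.3, 6.6, 11.6, 6.8, 4.0, 2.4, 1.4, 0.8, 0.0 m³/s; ΣQ_DR = 38.70 m³/s.
V = ΣQ_DR · Δt = 38.70 × 5400 s = 2.090 × 10^5 m³.
Over A = 3.3 km², depth = V / A = 63.3 mm.

d ≈ 63.3 mm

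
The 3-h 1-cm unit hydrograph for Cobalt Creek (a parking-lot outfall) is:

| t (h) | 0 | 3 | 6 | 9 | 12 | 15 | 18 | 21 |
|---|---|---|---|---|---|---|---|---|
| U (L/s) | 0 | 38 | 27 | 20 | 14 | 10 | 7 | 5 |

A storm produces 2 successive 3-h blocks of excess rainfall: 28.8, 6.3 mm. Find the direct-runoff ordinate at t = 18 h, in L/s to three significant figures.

By discrete convolution, Q_j = Σ (P_i / 10 mm) · U_{j−i}.
At t = 18 h (j=6): Q = (28.8/10)·7 + (6.3/10)·10 = 26.5 L/s.

Q ≈ 26.5 L/s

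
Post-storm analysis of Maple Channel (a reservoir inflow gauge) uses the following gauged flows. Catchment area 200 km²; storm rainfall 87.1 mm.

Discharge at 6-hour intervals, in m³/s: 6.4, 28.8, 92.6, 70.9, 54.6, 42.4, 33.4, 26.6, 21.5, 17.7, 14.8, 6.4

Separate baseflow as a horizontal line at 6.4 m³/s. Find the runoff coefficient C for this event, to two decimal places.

C ≈ 0.42

ΣQ_DR = 339.3 m³/s; V = ΣQ_DR·Δt = 7.329 × 10^6 m³.
Runoff depth d = V / A = 36.64 mm.
C = d / P = 36.64 / 87.1 = 0.42.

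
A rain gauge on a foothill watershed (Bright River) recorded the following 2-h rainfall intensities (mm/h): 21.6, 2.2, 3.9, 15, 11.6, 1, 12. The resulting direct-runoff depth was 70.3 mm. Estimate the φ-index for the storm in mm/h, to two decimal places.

Only the 4 blocks with intensity above φ contribute runoff: 21.6, 15, 11.6, 12 mm/h.
Σ(I−φ)·Δt = d  ⇒  (21.6+15+11.6+12 − 4φ)·2 = 70.3
φ = (60.20 − 70.3/2) / 4 = 6.26 mm/h.

φ ≈ 6.26 mm/h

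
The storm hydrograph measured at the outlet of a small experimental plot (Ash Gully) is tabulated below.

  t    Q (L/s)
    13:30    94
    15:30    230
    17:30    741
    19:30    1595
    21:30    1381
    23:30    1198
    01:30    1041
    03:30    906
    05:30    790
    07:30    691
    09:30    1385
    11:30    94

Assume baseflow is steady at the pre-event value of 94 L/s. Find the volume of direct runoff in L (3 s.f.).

Direct-runoff ordinates (Q − Q_b): 0.0, 136.0, 647.0, 1501.0, 1287.0, 1104.0, 947.0, 812.0, 696.0, 597.0, 1291.0, 0.0 L/s.
ΣQ_DR = 9018 L/s.
With Δt = 2 h = 7200 s, V = ΣQ_DR · Δt = 9018 × 7200 = 6.49 × 10^7 L.

V ≈ 6.49 × 10^7 L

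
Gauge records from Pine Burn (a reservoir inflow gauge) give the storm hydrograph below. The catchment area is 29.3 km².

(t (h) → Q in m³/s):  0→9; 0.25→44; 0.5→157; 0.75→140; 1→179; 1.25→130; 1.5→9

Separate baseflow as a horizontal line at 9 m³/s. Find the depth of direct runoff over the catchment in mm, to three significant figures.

Direct runoff: 0.0, 35.0, 148.0, 131.0, 170.0, 121.0, 0.0 m³/s; ΣQ_DR = 605.0 m³/s.
V = ΣQ_DR · Δt = 605.0 × 900 s = 5.445 × 10^5 m³.
Over A = 29.3 km², depth = V / A = 18.6 mm.

d ≈ 18.6 mm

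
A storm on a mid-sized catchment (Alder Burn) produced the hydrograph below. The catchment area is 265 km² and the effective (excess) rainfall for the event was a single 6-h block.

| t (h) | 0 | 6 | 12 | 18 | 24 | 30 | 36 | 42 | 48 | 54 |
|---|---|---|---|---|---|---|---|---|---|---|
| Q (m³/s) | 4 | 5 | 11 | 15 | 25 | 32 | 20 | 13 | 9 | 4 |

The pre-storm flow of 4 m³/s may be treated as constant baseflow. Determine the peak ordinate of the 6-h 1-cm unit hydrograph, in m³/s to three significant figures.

Direct runoff: 0.0, 1.0, 7.0, 11.0, 21.0, 28.0, 16.0, 9.0, 5.0, 0.0 m³/s; ΣQ_DR = 98.00 m³/s, peak = 28.0 m³/s.
Runoff depth d = ΣQ_DR·Δt / A = 98.00 × 21600 / (265 km²) = 7.988 mm.
The 1-cm UH is the DRH scaled by (10 mm)/d, so U_p = 28.0 × 10/7.988 = 35.1 m³/s.

U_p ≈ 35.1 m³/s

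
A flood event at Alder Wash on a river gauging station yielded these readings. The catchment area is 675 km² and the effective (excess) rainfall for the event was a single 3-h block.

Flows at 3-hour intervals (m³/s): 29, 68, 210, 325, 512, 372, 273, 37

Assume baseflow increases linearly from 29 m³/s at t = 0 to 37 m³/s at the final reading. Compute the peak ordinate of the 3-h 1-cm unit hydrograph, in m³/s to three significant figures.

U_p ≈ 191 m³/s

Direct runoff: 0.00, 37.86, 178.71, 292.57, 478.43, 337.29, 237.14, 0.00 m³/s; ΣQ_DR = 1562 m³/s, peak = 478.43 m³/s.
Runoff depth d = ΣQ_DR·Δt / A = 1562 × 10800 / (675 km²) = 24.99 mm.
The 1-cm UH is the DRH scaled by (10 mm)/d, so U_p = 478.43 × 10/24.99 = 191 m³/s.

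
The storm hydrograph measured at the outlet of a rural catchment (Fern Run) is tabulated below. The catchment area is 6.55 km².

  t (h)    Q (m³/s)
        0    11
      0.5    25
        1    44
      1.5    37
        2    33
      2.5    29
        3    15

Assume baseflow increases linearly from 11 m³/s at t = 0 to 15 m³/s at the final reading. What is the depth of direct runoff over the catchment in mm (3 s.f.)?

d ≈ 28.3 mm

Direct runoff: 0.00, 13.33, 31.67, 24.00, 19.33, 14.67, 0.00 m³/s; ΣQ_DR = 103.0 m³/s.
V = ΣQ_DR · Δt = 103.0 × 1800 s = 1.854 × 10^5 m³.
Over A = 6.55 km², depth = V / A = 28.3 mm.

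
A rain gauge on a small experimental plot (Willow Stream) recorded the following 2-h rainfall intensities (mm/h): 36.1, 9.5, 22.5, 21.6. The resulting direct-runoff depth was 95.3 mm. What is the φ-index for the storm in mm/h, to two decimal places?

Only the 3 blocks with intensity above φ contribute runoff: 36.1, 22.5, 21.6 mm/h.
Σ(I−φ)·Δt = d  ⇒  (36.1+22.5+21.6 − 3φ)·2 = 95.3
φ = (80.20 − 95.3/2) / 3 = 10.85 mm/h.

φ ≈ 10.85 mm/h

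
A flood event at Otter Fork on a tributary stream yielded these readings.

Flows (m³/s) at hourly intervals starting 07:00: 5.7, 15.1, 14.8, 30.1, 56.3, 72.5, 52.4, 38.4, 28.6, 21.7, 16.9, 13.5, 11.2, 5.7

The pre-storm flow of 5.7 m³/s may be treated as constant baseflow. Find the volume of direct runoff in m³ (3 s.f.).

Direct-runoff ordinates (Q − Q_b): 0.0, 9.4, 9.1, 24.4, 50.6, 66.8, 46.7, 32.7, 22.9, 16.0, 11.2, 7.8, 5.5, 0.0 m³/s.
ΣQ_DR = 303.1 m³/s.
With Δt = 1 h = 3600 s, V = ΣQ_DR · Δt = 303.1 × 3600 = 1.09 × 10^6 m³.

V ≈ 1.09 × 10^6 m³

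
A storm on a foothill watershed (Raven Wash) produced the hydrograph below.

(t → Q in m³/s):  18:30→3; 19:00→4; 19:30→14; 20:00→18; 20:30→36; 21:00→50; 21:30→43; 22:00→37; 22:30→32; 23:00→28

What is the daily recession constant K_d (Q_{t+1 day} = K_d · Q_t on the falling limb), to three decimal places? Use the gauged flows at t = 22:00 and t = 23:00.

Between t = 22:00 and t = 23:00 the flow falls from 37 to 28 m³/s over 2×0.5 h = 1 h.
Per-interval ratio K = (28/37)^(1/2) = 0.8699; K_d = K^(24/0.5) = 0.001.

K_d ≈ 0.001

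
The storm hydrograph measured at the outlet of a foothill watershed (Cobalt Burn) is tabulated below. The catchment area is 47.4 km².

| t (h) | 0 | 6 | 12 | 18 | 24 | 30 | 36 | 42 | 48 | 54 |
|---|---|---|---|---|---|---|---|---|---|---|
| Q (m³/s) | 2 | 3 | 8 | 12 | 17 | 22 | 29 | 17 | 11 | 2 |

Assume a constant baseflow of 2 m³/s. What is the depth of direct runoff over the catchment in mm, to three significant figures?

d ≈ 46.9 mm

Direct runoff: 0.0, 1.0, 6.0, 10.0, 15.0, 20.0, 27.0, 15.0, 9.0, 0.0 m³/s; ΣQ_DR = 103.0 m³/s.
V = ΣQ_DR · Δt = 103.0 × 21600 s = 2.225 × 10^6 m³.
Over A = 47.4 km², depth = V / A = 46.9 mm.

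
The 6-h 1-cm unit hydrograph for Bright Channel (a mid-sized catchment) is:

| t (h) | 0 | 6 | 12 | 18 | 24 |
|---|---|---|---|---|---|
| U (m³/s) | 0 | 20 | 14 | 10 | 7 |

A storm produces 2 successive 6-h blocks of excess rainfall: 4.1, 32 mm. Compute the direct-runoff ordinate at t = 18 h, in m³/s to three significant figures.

By discrete convolution, Q_j = Σ (P_i / 10 mm) · U_{j−i}.
At t = 18 h (j=3): Q = (4.1/10)·10 + (32/10)·14 = 48.9 m³/s.

Q ≈ 48.9 m³/s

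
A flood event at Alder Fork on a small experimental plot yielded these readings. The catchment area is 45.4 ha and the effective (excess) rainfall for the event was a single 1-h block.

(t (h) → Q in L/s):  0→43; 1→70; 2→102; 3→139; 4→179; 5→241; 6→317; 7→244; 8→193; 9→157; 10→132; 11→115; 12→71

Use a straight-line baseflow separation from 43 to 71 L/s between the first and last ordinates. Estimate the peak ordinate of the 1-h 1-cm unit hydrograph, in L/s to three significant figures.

Direct runoff: 0.00, 24.67, 54.33, 89.00, 126.67, 186.33, 260.00, 184.67, 131.33, 93.00, 65.67, 46.33, 0.00 L/s; ΣQ_DR = 1262 L/s, peak = 260.00 L/s.
Runoff depth d = ΣQ_DR·Δt / A = 1262 × 3600 / (45.4 ha) = 10.01 mm.
The 1-cm UH is the DRH scaled by (10 mm)/d, so U_p = 260.00 × 10/10.01 = 260 L/s.

U_p ≈ 260 L/s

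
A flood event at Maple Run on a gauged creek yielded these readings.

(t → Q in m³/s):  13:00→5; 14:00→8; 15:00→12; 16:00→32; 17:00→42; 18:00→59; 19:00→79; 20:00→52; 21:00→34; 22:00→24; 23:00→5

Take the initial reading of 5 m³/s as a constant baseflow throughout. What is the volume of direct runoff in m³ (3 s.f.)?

V ≈ 1.07 × 10^6 m³

Direct-runoff ordinates (Q − Q_b): 0.0, 3.0, 7.0, 27.0, 37.0, 54.0, 74.0, 47.0, 29.0, 19.0, 0.0 m³/s.
ΣQ_DR = 297.0 m³/s.
With Δt = 1 h = 3600 s, V = ΣQ_DR · Δt = 297.0 × 3600 = 1.07 × 10^6 m³.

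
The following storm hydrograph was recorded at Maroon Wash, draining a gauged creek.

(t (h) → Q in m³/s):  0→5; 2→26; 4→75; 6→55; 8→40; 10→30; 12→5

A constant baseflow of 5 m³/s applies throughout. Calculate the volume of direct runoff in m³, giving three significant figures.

Direct-runoff ordinates (Q − Q_b): 0.0, 21.0, 70.0, 50.0, 35.0, 25.0, 0.0 m³/s.
ΣQ_DR = 201.0 m³/s.
With Δt = 2 h = 7200 s, V = ΣQ_DR · Δt = 201.0 × 7200 = 1.45 × 10^6 m³.

V ≈ 1.45 × 10^6 m³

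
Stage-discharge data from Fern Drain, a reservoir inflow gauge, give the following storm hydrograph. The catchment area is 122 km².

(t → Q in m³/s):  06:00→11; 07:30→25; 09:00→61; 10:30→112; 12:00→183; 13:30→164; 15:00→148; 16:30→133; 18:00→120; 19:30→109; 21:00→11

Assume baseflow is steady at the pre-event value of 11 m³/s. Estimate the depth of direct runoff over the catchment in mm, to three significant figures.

Direct runoff: 0.0, 14.0, 50.0, 101.0, 172.0, 153.0, 137.0, 122.0, 109.0, 98.0, 0.0 m³/s; ΣQ_DR = 956.0 m³/s.
V = ΣQ_DR · Δt = 956.0 × 5400 s = 5.162 × 10^6 m³.
Over A = 122 km², depth = V / A = 42.3 mm.

d ≈ 42.3 mm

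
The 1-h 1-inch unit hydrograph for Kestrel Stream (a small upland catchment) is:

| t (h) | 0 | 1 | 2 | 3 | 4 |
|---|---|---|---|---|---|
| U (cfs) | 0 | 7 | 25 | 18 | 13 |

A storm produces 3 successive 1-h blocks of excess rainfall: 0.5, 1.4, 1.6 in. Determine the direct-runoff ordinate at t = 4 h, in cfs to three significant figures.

By discrete convolution, Q_j = Σ (P_i / 1 in) · U_{j−i}.
At t = 4 h (j=4): Q = (0.5/1)·13 + (1.4/1)·18 + (1.6/1)·25 = 71.7 cfs.

Q ≈ 71.7 cfs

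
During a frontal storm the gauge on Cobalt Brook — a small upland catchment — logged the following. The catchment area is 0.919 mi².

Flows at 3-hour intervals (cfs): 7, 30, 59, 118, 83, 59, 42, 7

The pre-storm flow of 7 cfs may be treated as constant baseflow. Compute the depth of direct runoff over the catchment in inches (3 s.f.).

d ≈ 1.77 in

Direct runoff: 0.0, 23.0, 52.0, 111.0, 76.0, 52.0, 35.0, 0.0 cfs; ΣQ_DR = 349.0 cfs.
V = ΣQ_DR · Δt = 349.0 × 10800 s = 3.769 × 10^6 ft³.
Over A = 0.919 mi², depth = V / A = 1.77 in.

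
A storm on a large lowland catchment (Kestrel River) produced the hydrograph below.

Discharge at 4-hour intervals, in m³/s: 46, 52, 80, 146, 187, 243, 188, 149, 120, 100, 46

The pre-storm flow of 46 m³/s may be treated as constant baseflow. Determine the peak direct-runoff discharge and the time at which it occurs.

Q_p = 197.0 m³/s at t = 20 h

Subtracting baseflow gives direct-runoff ordinates: 0.0, 6.0, 34.0, 100.0, 141.0, 197.0, 142.0, 103.0, 74.0, 54.0, 0.0 m³/s.
The maximum is 197.0 m³/s, occurring at the reading for t = 20 h.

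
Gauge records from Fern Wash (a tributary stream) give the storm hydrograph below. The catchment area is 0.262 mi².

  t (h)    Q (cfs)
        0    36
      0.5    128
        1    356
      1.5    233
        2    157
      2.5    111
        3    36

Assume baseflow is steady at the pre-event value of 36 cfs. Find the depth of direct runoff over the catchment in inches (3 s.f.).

d ≈ 2.38 in

Direct runoff: 0.0, 92.0, 320.0, 197.0, 121.0, 75.0, 0.0 cfs; ΣQ_DR = 805.0 cfs.
V = ΣQ_DR · Δt = 805.0 × 1800 s = 1.449 × 10^6 ft³.
Over A = 0.262 mi², depth = V / A = 2.38 in.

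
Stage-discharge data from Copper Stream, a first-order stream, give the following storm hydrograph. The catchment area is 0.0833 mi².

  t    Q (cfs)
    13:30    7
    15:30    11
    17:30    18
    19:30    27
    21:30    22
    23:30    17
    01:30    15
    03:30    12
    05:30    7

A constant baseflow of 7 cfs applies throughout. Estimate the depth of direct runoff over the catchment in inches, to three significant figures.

d ≈ 2.72 in

Direct runoff: 0.0, 4.0, 11.0, 20.0, 15.0, 10.0, 8.0, 5.0, 0.0 cfs; ΣQ_DR = 73.00 cfs.
V = ΣQ_DR · Δt = 73.00 × 7200 s = 5.256 × 10^5 ft³.
Over A = 0.0833 mi², depth = V / A = 2.72 in.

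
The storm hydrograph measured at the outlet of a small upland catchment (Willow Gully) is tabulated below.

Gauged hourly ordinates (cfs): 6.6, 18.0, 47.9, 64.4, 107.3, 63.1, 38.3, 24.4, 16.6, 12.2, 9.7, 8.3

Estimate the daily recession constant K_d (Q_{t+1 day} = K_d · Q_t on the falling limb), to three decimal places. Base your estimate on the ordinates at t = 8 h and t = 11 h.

Between t = 8 h and t = 11 h the flow falls from 16.6 to 8.3 cfs over 3×1 h = 3 h.
Per-interval ratio K = (8.3/16.6)^(1/3) = 0.7937; K_d = K^(24/1) = 0.004.

K_d ≈ 0.004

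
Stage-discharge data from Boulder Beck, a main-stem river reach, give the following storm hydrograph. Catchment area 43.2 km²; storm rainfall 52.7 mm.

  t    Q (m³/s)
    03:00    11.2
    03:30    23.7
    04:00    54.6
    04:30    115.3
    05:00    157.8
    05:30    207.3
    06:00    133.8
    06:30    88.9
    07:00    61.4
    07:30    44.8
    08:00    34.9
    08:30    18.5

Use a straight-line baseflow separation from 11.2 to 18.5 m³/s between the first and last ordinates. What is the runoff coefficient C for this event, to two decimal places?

ΣQ_DR = 774.0 m³/s; V = ΣQ_DR·Δt = 1.393 × 10^6 m³.
Runoff depth d = V / A = 32.25 mm.
C = d / P = 32.25 / 52.7 = 0.61.

C ≈ 0.61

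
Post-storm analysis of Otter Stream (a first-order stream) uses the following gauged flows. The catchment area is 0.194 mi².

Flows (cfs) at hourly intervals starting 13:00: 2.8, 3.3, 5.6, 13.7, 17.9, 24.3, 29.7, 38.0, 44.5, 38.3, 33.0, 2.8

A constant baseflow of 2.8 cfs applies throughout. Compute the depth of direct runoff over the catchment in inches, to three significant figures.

d ≈ 1.76 in

Direct runoff: 0.0, 0.5, 2.8, 10.9, 15.1, 21.5, 26.9, 35.2, 41.7, 35.5, 30.2, 0.0 cfs; ΣQ_DR = 220.3 cfs.
V = ΣQ_DR · Δt = 220.3 × 3600 s = 7.931 × 10^5 ft³.
Over A = 0.194 mi², depth = V / A = 1.76 in.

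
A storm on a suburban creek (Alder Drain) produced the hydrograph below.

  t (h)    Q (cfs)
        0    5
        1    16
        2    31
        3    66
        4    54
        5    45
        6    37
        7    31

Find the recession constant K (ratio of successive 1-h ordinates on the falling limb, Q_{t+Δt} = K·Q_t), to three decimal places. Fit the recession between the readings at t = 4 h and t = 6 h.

K ≈ 0.828

Using the recession-limb readings at t = 4 h and t = 6 h: Q falls from 54 to 37 cfs over 2 intervals.
K = (Q₂/Q₁)^(1/2) = (37/54)^(1/2) = 0.828.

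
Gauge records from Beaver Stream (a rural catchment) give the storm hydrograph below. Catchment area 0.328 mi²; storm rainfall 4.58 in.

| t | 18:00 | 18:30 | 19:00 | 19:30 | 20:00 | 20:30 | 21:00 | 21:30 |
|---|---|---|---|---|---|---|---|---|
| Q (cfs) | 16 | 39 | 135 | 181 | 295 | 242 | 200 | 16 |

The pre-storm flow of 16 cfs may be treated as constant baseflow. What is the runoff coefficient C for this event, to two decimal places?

C ≈ 0.51

ΣQ_DR = 996.0 cfs; V = ΣQ_DR·Δt = 1.793 × 10^6 ft³.
Runoff depth d = V / A = 2.353 in.
C = d / P = 2.353 / 4.58 = 0.51.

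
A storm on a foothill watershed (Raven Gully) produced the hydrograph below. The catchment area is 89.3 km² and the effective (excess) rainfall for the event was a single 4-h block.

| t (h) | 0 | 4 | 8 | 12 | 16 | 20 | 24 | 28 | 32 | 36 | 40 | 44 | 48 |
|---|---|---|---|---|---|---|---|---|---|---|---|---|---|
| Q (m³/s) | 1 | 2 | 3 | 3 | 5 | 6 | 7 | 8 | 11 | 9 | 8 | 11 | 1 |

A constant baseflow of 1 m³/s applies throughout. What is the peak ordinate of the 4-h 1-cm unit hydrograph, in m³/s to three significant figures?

Direct runoff: 0.0, 1.0, 2.0, 2.0, 4.0, 5.0, 6.0, 7.0, 10.0, 8.0, 7.0, 10.0, 0.0 m³/s; ΣQ_DR = 62.00 m³/s, peak = 10.0 m³/s.
Runoff depth d = ΣQ_DR·Δt / A = 62.00 × 14400 / (89.3 km²) = 9.998 mm.
The 1-cm UH is the DRH scaled by (10 mm)/d, so U_p = 10.0 × 10/9.998 = 10.0 m³/s.

U_p ≈ 10.0 m³/s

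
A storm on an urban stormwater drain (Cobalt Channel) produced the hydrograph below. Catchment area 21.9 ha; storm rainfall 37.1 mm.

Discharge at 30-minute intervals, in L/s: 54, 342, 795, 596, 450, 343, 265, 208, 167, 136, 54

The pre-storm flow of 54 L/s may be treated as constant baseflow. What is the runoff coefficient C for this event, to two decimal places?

ΣQ_DR = 2816 L/s; V = ΣQ_DR·Δt = 5.069 × 10^6 L.
Runoff depth d = V / A = 23.15 mm.
C = d / P = 23.15 / 37.1 = 0.62.

C ≈ 0.62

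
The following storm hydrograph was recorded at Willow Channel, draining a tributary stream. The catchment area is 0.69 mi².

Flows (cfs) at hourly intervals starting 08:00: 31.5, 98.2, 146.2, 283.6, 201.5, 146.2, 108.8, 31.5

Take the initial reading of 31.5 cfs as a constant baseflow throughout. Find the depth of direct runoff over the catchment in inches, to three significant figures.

d ≈ 1.79 in

Direct runoff: 0.0, 66.7, 114.7, 252.1, 170.0, 114.7, 77.3, 0.0 cfs; ΣQ_DR = 795.5 cfs.
V = ΣQ_DR · Δt = 795.5 × 3600 s = 2.864 × 10^6 ft³.
Over A = 0.69 mi², depth = V / A = 1.79 in.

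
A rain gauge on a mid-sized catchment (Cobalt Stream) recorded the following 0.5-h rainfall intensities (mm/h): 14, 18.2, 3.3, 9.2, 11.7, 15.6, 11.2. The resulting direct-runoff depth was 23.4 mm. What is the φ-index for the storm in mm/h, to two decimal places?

Only the 6 blocks with intensity above φ contribute runoff: 14, 18.2, 9.2, 11.7, 15.6, 11.2 mm/h.
Σ(I−φ)·Δt = d  ⇒  (14+18.2+9.2+11.7+15.6+11.2 − 6φ)·0.5 = 23.4
φ = (79.90 − 23.4/0.5) / 6 = 5.52 mm/h.

φ ≈ 5.52 mm/h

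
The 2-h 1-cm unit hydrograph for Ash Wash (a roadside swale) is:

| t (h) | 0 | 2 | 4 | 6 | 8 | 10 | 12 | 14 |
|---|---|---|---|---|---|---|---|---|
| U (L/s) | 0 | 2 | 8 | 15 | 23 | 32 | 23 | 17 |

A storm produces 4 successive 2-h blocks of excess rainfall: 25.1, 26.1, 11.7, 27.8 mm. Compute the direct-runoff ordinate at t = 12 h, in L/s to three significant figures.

Q ≈ 210 L/s

By discrete convolution, Q_j = Σ (P_i / 10 mm) · U_{j−i}.
At t = 12 h (j=6): Q = (25.1/10)·23 + (26.1/10)·32 + (11.7/10)·23 + (27.8/10)·15 = 210 L/s.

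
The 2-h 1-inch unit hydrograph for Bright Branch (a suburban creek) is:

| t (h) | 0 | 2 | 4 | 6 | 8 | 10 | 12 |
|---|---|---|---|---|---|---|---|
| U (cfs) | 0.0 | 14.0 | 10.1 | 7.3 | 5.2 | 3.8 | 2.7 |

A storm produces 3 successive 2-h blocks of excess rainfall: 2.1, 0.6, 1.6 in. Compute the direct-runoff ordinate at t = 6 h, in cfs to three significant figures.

Q ≈ 43.8 cfs

By discrete convolution, Q_j = Σ (P_i / 1 in) · U_{j−i}.
At t = 6 h (j=3): Q = (2.1/1)·7.3 + (0.6/1)·10.1 + (1.6/1)·14.0 = 43.8 cfs.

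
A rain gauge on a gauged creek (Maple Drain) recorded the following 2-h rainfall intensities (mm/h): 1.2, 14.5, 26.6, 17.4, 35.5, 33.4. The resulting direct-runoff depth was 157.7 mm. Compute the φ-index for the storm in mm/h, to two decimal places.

Only the 5 blocks with intensity above φ contribute runoff: 14.5, 26.6, 17.4, 35.5, 33.4 mm/h.
Σ(I−φ)·Δt = d  ⇒  (14.5+26.6+17.4+35.5+33.4 − 5φ)·2 = 157.7
φ = (127.4 − 157.7/2) / 5 = 9.71 mm/h.

φ ≈ 9.71 mm/h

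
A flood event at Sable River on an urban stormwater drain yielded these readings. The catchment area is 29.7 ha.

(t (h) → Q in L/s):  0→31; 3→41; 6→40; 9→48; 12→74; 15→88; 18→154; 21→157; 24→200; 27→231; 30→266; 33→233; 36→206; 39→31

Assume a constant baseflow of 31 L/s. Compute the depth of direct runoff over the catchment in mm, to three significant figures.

Direct runoff: 0.0, 10.0, 9.0, 17.0, 43.0, 57.0, 123.0, 126.0, 169.0, 200.0, 235.0, 202.0, 175.0, 0.0 L/s; ΣQ_DR = 1366 L/s.
V = ΣQ_DR · Δt = 1366 × 10800 s = 1.475 × 10^7 L.
Over A = 29.7 ha, depth = V / A = 49.7 mm.

d ≈ 49.7 mm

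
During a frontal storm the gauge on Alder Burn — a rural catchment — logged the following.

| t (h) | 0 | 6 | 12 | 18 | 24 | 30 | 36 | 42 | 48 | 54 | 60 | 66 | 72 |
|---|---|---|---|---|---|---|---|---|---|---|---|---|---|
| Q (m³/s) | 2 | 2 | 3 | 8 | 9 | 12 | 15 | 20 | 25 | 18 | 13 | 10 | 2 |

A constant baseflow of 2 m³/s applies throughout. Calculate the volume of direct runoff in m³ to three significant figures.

V ≈ 2.44 × 10^6 m³

Direct-runoff ordinates (Q − Q_b): 0.0, 0.0, 1.0, 6.0, 7.0, 10.0, 13.0, 18.0, 23.0, 16.0, 11.0, 8.0, 0.0 m³/s.
ΣQ_DR = 113.0 m³/s.
With Δt = 6 h = 21600 s, V = ΣQ_DR · Δt = 113.0 × 21600 = 2.44 × 10^6 m³.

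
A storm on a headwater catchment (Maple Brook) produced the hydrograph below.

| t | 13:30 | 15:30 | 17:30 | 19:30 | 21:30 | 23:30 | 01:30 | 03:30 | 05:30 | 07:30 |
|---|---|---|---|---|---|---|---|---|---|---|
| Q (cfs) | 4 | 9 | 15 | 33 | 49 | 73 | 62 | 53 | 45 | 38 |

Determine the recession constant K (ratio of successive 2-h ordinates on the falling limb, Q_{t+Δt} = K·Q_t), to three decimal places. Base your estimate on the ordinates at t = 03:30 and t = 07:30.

Using the recession-limb readings at t = 03:30 and t = 07:30: Q falls from 53 to 38 cfs over 2 intervals.
K = (Q₂/Q₁)^(1/2) = (38/53)^(1/2) = 0.847.

K ≈ 0.847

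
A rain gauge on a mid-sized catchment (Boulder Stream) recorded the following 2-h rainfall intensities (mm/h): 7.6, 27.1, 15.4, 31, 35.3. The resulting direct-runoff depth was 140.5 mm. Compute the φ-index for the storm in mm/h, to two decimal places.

φ ≈ 9.64 mm/h

Only the 4 blocks with intensity above φ contribute runoff: 27.1, 15.4, 31, 35.3 mm/h.
Σ(I−φ)·Δt = d  ⇒  (27.1+15.4+31+35.3 − 4φ)·2 = 140.5
φ = (108.8 − 140.5/2) / 4 = 9.64 mm/h.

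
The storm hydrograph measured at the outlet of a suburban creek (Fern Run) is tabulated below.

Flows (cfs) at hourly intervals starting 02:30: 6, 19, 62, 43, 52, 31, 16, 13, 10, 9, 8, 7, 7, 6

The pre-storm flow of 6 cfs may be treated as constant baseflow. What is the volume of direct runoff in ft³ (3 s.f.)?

V ≈ 7.38 × 10^5 ft³

Direct-runoff ordinates (Q − Q_b): 0.0, 13.0, 56.0, 37.0, 46.0, 25.0, 10.0, 7.0, 4.0, 3.0, 2.0, 1.0, 1.0, 0.0 cfs.
ΣQ_DR = 205.0 cfs.
With Δt = 1 h = 3600 s, V = ΣQ_DR · Δt = 205.0 × 3600 = 7.38 × 10^5 ft³.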